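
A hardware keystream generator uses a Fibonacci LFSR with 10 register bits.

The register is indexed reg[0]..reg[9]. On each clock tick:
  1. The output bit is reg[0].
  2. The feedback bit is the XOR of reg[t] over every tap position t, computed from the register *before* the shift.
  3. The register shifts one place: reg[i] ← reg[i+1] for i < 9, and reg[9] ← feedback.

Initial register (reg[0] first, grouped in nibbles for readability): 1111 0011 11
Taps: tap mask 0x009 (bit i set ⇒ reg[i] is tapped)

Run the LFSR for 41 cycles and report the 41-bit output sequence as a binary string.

step | reg (before) | out | fb
   0 | 1111001111 | 1 | 0
   1 | 1110011110 | 1 | 1
   2 | 1100111101 | 1 | 1
   3 | 1001111011 | 1 | 0
   4 | 0011110110 | 0 | 1
   5 | 0111101101 | 0 | 1
   6 | 1111011011 | 1 | 0
   7 | 1110110110 | 1 | 1
   8 | 1101101101 | 1 | 0
   9 | 1011011010 | 1 | 0
  10 | 0110110100 | 0 | 0
  11 | 1101101000 | 1 | 0
  12 | 1011010000 | 1 | 0
  13 | 0110100000 | 0 | 0
  14 | 1101000000 | 1 | 0
  15 | 1010000000 | 1 | 1
  16 | 0100000001 | 0 | 0
  17 | 1000000010 | 1 | 1
  18 | 0000000101 | 0 | 0
  19 | 0000001010 | 0 | 0
  20 | 0000010100 | 0 | 0
  21 | 0000101000 | 0 | 0
  22 | 0001010000 | 0 | 1
  23 | 0010100001 | 0 | 0
  24 | 0101000010 | 0 | 1
  25 | 1010000101 | 1 | 1
  26 | 0100001011 | 0 | 0
  27 | 1000010110 | 1 | 1
  28 | 0000101101 | 0 | 0
  29 | 0001011010 | 0 | 1
  30 | 0010110101 | 0 | 0
  31 | 0101101010 | 0 | 1
  32 | 1011010101 | 1 | 0
  33 | 0110101010 | 0 | 0
  34 | 1101010100 | 1 | 0
  35 | 1010101000 | 1 | 1
  36 | 0101010001 | 0 | 1
  37 | 1010100011 | 1 | 1
  38 | 0101000111 | 0 | 1
  39 | 1010001111 | 1 | 1
  40 | 0100011111 | 0 | 0

11110011110110110100000001010000101101010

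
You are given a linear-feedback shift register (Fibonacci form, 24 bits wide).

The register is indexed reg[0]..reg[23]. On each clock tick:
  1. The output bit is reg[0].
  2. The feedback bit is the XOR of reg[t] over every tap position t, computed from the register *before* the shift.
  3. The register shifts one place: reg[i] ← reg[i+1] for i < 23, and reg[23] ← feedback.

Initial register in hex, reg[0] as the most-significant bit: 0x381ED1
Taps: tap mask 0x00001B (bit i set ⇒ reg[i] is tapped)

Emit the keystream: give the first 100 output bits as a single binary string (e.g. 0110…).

k : reg_k → out_k, fb_k
0: 001110000001111011010001 → 0, fb=0
1: 011100000011110110100010 → 0, fb=0
2: 111000000111101101000100 → 1, fb=0
3: 110000001111011010001000 → 1, fb=0
4: 100000011110110100010000 → 1, fb=1
5: 000000111101101000100001 → 0, fb=0
6: 000001111011010001000010 → 0, fb=0
7: 000011110110100010000100 → 0, fb=1
8: 000111101101000100001001 → 0, fb=0
9: 001111011010001000010010 → 0, fb=0
10: 011110110100010000100100 → 0, fb=1
11: 111101101000100001001001 → 1, fb=1
12: 111011010001000010010011 → 1, fb=1
13: 110110100010000100100111 → 1, fb=0
14: 101101000100001001001110 → 1, fb=0
15: 011010001000010010011100 → 0, fb=0
16: 110100010000100100111000 → 1, fb=1
17: 101000100001001001110001 → 1, fb=1
18: 010001000010010011100011 → 0, fb=1
19: 100010000100100111000111 → 1, fb=0
20: 000100001001001110001110 → 0, fb=1
21: 001000010010011100011101 → 0, fb=0
22: 010000100100111000111010 → 0, fb=1
23: 100001001001110001110101 → 1, fb=1
24: 000010010011100011101011 → 0, fb=1
25: 000100100111000111010111 → 0, fb=1
26: 001001001110001110101111 → 0, fb=0
27: 010010011100011101011110 → 0, fb=0
28: 100100111000111010111100 → 1, fb=0
29: 001001110001110101111000 → 0, fb=0
30: 010011100011101011110000 → 0, fb=0
31: 100111000111010111100000 → 1, fb=1
32: 001110001110101111000001 → 0, fb=0
33: 011100011101011110000010 → 0, fb=0
34: 111000111010111100000100 → 1, fb=0
35: 110001110101111000001000 → 1, fb=0
36: 100011101011110000010000 → 1, fb=0
37: 000111010111100000100000 → 0, fb=0
38: 001110101111000001000000 → 0, fb=0
39: 011101011110000010000000 → 0, fb=0
40: 111010111100000100000000 → 1, fb=1
41: 110101111000001000000001 → 1, fb=1
42: 101011110000010000000011 → 1, fb=0
43: 010111100000100000000110 → 0, fb=1
44: 101111000001000000001101 → 1, fb=1
45: 011110000010000000011011 → 0, fb=1
46: 111100000100000000110111 → 1, fb=1
47: 111000001000000001101111 → 1, fb=0
48: 110000010000000011011110 → 1, fb=0
49: 100000100000000110111100 → 1, fb=1
50: 000001000000001101111001 → 0, fb=0
51: 000010000000011011110010 → 0, fb=1
52: 000100000000110111100101 → 0, fb=1
53: 001000000001101111001011 → 0, fb=0
54: 010000000011011110010110 → 0, fb=1
55: 100000000110111100101101 → 1, fb=1
56: 000000001101111001011011 → 0, fb=0
57: 000000011011110010110110 → 0, fb=0
58: 000000110111100101101100 → 0, fb=0
59: 000001101111001011011000 → 0, fb=0
60: 000011011110010110110000 → 0, fb=1
61: 000110111100101101100001 → 0, fb=0
62: 001101111001011011000010 → 0, fb=1
63: 011011110010110110000101 → 0, fb=0
64: 110111100101101100001010 → 1, fb=0
65: 101111001011011000010100 → 1, fb=1
66: 011110010110110000101001 → 0, fb=1
67: 111100101101100001010011 → 1, fb=1
68: 111001011011000010100111 → 1, fb=0
69: 110010110110000101001110 → 1, fb=1
70: 100101101100001010011101 → 1, fb=0
71: 001011011000010100111010 → 0, fb=1
72: 010110110000101001110101 → 0, fb=1
73: 101101100001010011101011 → 1, fb=0
74: 011011000010100111010110 → 0, fb=0
75: 110110000101001110101100 → 1, fb=0
76: 101100001010011101011000 → 1, fb=0
77: 011000010100111010110000 → 0, fb=1
78: 110000101001110101100001 → 1, fb=0
79: 100001010011101011000010 → 1, fb=1
80: 000010100111010110000101 → 0, fb=1
81: 000101001110101100001011 → 0, fb=1
82: 001010011101011000010111 → 0, fb=1
83: 010100111010110000101111 → 0, fb=0
84: 101001110101100001011110 → 1, fb=1
85: 010011101011000010111101 → 0, fb=0
86: 100111010110000101111010 → 1, fb=1
87: 001110101100001011110101 → 0, fb=0
88: 011101011000010111101010 → 0, fb=0
89: 111010110000101111010100 → 1, fb=1
90: 110101100001011110101001 → 1, fb=1
91: 101011000010111101010011 → 1, fb=0
92: 010110000101111010100110 → 0, fb=1
93: 101100001011110101001101 → 1, fb=0
94: 011000010111101010011010 → 0, fb=1
95: 110000101111010100110101 → 1, fb=0
96: 100001011110101001101010 → 1, fb=1
97: 000010111101010011010101 → 0, fb=1
98: 000101111010100110101011 → 0, fb=1
99: 001011110101001101010111 → 0, fb=1

0011100000011110110100010000100100111000111010111100000100000000110111100101101100001010011101011000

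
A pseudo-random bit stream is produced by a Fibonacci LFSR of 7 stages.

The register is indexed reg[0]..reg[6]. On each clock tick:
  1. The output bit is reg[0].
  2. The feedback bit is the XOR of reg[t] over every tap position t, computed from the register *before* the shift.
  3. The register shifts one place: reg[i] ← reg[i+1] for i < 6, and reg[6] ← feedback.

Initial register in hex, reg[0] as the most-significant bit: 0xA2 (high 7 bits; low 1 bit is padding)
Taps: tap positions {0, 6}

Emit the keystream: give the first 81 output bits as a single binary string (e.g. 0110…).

tick  register→output (feedback)
  0  1010001→1 (0)
  1  0100010→0 (0)
  2  1000100→1 (1)
  3  0001001→0 (1)
  4  0010011→0 (1)
  5  0100111→0 (1)
  6  1001111→1 (0)
  7  0011110→0 (0)
  8  0111100→0 (0)
  9  1111000→1 (1)
 10  1110001→1 (0)
 11  1100010→1 (1)
 12  1000101→1 (0)
 13  0001010→0 (0)
 14  0010100→0 (0)
 15  0101000→0 (0)
 16  1010000→1 (1)
 17  0100001→0 (1)
 18  1000011→1 (0)
 19  0000110→0 (0)
 20  0001100→0 (0)
 21  0011000→0 (0)
 22  0110000→0 (0)
 23  1100000→1 (1)
 24  1000001→1 (0)
 25  0000010→0 (0)
 26  0000100→0 (0)
 27  0001000→0 (0)
 28  0010000→0 (0)
 29  0100000→0 (0)
 30  1000000→1 (1)
 31  0000001→0 (1)
 32  0000011→0 (1)
 33  0000111→0 (1)
 34  0001111→0 (1)
 35  0011111→0 (1)
 36  0111111→0 (1)
 37  1111111→1 (0)
 38  1111110→1 (1)
 39  1111101→1 (0)
 40  1111010→1 (1)
 41  1110101→1 (0)
 42  1101010→1 (1)
 43  1010101→1 (0)
 44  0101010→0 (0)
 45  1010100→1 (1)
 46  0101001→0 (1)
 47  1010011→1 (0)
 48  0100110→0 (0)
 49  1001100→1 (1)
 50  0011001→0 (1)
 51  0110011→0 (1)
 52  1100111→1 (0)
 53  1001110→1 (1)
 54  0011101→0 (1)
 55  0111011→0 (1)
 56  1110111→1 (0)
 57  1101110→1 (1)
 58  1011101→1 (0)
 59  0111010→0 (0)
 60  1110100→1 (1)
 61  1101001→1 (0)
 62  1010010→1 (1)
 63  0100101→0 (1)
 64  1001011→1 (0)
 65  0010110→0 (0)
 66  0101100→0 (0)
 67  1011000→1 (1)
 68  0110001→0 (1)
 69  1100011→1 (0)
 70  1000110→1 (1)
 71  0001101→0 (1)
 72  0011011→0 (1)
 73  0110111→0 (1)
 74  1101111→1 (0)
 75  1011110→1 (1)
 76  0111101→0 (1)
 77  1111011→1 (0)
 78  1110110→1 (1)
 79  1101101→1 (0)
 80  1011010→1 (1)

101000100111100010100001100000100000011111110101010011001110111010010110001101111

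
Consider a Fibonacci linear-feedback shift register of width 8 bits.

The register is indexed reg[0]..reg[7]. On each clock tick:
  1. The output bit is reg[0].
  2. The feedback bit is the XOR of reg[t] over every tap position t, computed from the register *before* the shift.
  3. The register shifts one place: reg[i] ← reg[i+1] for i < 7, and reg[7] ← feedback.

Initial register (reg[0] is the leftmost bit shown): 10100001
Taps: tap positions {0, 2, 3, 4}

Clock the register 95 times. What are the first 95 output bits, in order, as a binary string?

step | reg (before) | out | fb
   0 | 10100001 | 1 | 0
   1 | 01000010 | 0 | 0
   2 | 10000100 | 1 | 1
   3 | 00001001 | 0 | 1
   4 | 00010011 | 0 | 1
   5 | 00100111 | 0 | 1
   6 | 01001111 | 0 | 1
   7 | 10011111 | 1 | 1
   8 | 00111111 | 0 | 1
   9 | 01111111 | 0 | 1
  10 | 11111111 | 1 | 0
  11 | 11111110 | 1 | 0
  12 | 11111100 | 1 | 0
  13 | 11111000 | 1 | 0
  14 | 11110000 | 1 | 1
  15 | 11100001 | 1 | 0
  16 | 11000010 | 1 | 1
  17 | 10000101 | 1 | 1
  18 | 00001011 | 0 | 1
  19 | 00010111 | 0 | 1
  20 | 00101111 | 0 | 0
  21 | 01011110 | 0 | 0
  22 | 10111100 | 1 | 0
  23 | 01111000 | 0 | 1
  24 | 11110001 | 1 | 1
  25 | 11100011 | 1 | 0
  26 | 11000110 | 1 | 1
  27 | 10001101 | 1 | 0
  28 | 00011010 | 0 | 0
  29 | 00110100 | 0 | 0
  30 | 01101000 | 0 | 0
  31 | 11010000 | 1 | 0
  32 | 10100000 | 1 | 0
  33 | 01000000 | 0 | 0
  34 | 10000000 | 1 | 1
  35 | 00000001 | 0 | 0
  36 | 00000010 | 0 | 0
  37 | 00000100 | 0 | 0
  38 | 00001000 | 0 | 1
  39 | 00010001 | 0 | 1
  40 | 00100011 | 0 | 1
  41 | 01000111 | 0 | 0
  42 | 10001110 | 1 | 0
  43 | 00011100 | 0 | 0
  44 | 00111000 | 0 | 1
  45 | 01110001 | 0 | 0
  46 | 11100010 | 1 | 0
  47 | 11000100 | 1 | 1
  48 | 10001001 | 1 | 0
  49 | 00010010 | 0 | 1
  50 | 00100101 | 0 | 1
  51 | 01001011 | 0 | 1
  52 | 10010111 | 1 | 0
  53 | 00101110 | 0 | 0
  54 | 01011100 | 0 | 0
  55 | 10111000 | 1 | 0
  56 | 01110000 | 0 | 0
  57 | 11100000 | 1 | 0
  58 | 11000000 | 1 | 1
  59 | 10000001 | 1 | 1
  60 | 00000011 | 0 | 0
  61 | 00000110 | 0 | 0
  62 | 00001100 | 0 | 1
  63 | 00011001 | 0 | 0
  64 | 00110010 | 0 | 0
  65 | 01100100 | 0 | 1
  66 | 11001001 | 1 | 0
  67 | 10010010 | 1 | 0
  68 | 00100100 | 0 | 1
  69 | 01001001 | 0 | 1
  70 | 10010011 | 1 | 0
  71 | 00100110 | 0 | 1
  72 | 01001101 | 0 | 1
  73 | 10011011 | 1 | 1
  74 | 00110111 | 0 | 0
  75 | 01101110 | 0 | 0
  76 | 11011100 | 1 | 1
  77 | 10111001 | 1 | 0
  78 | 01110010 | 0 | 0
  79 | 11100100 | 1 | 0
  80 | 11001000 | 1 | 0
  81 | 10010000 | 1 | 0
  82 | 00100000 | 0 | 1
  83 | 01000001 | 0 | 0
  84 | 10000010 | 1 | 1
  85 | 00000101 | 0 | 0
  86 | 00001010 | 0 | 1
  87 | 00010101 | 0 | 1
  88 | 00101011 | 0 | 0
  89 | 01010110 | 0 | 1
  90 | 10101101 | 1 | 1
  91 | 01011011 | 0 | 0
  92 | 10110110 | 1 | 1
  93 | 01101101 | 0 | 0
  94 | 11011010 | 1 | 1

10100001001111111100001011110001101000000010001110001001011100000011001001001101110010000010101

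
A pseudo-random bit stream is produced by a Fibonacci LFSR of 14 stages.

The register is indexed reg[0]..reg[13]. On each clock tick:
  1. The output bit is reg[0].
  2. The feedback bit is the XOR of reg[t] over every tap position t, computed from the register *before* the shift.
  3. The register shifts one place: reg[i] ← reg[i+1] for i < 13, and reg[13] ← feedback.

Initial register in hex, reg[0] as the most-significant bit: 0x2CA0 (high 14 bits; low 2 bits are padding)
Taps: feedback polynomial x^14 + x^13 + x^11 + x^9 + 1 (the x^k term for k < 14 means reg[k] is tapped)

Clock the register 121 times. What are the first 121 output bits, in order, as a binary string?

k : reg_k → out_k, fb_k
0: 00101100101000 → 0, fb=0
1: 01011001010000 → 0, fb=1
2: 10110010100001 → 1, fb=0
3: 01100101000010 → 0, fb=0
4: 11001010000100 → 1, fb=0
5: 10010100001000 → 1, fb=1
6: 00101000010001 → 0, fb=0
7: 01010000100010 → 0, fb=0
8: 10100001000100 → 1, fb=0
9: 01000010001000 → 0, fb=0
10: 10000100010000 → 1, fb=0
11: 00001000100000 → 0, fb=0
12: 00010001000000 → 0, fb=0
13: 00100010000000 → 0, fb=0
14: 01000100000000 → 0, fb=0
15: 10001000000000 → 1, fb=1
16: 00010000000001 → 0, fb=1
17: 00100000000011 → 0, fb=1
18: 01000000000111 → 0, fb=0
19: 10000000001110 → 1, fb=0
20: 00000000011100 → 0, fb=0
21: 00000000111000 → 0, fb=1
22: 00000001110001 → 0, fb=0
23: 00000011100010 → 0, fb=0
24: 00000111000100 → 0, fb=1
25: 00001110001001 → 0, fb=1
26: 00011100010011 → 0, fb=0
27: 00111000100110 → 0, fb=1
28: 01110001001101 → 0, fb=0
29: 11100010011010 → 1, fb=0
30: 11000100110100 → 1, fb=1
31: 10001001101001 → 1, fb=0
32: 00010011010010 → 0, fb=1
33: 00100110100101 → 0, fb=0
34: 01001101001010 → 0, fb=0
35: 10011010010100 → 1, fb=1
36: 00110100101001 → 0, fb=1
37: 01101001010011 → 0, fb=0
38: 11010010100110 → 1, fb=0
39: 10100101001100 → 1, fb=0
40: 01001010011000 → 0, fb=1
41: 10010100110001 → 1, fb=1
42: 00101001100011 → 0, fb=1
43: 01010011000111 → 0, fb=0
44: 10100110001110 → 1, fb=0
45: 01001100011100 → 0, fb=0
46: 10011000111000 → 1, fb=0
47: 00110001110000 → 0, fb=1
48: 01100011100001 → 0, fb=1
49: 11000111000011 → 1, fb=0
50: 10001110000110 → 1, fb=0
51: 00011100001100 → 0, fb=1
52: 00111000011001 → 0, fb=0
53: 01110000110010 → 0, fb=1
54: 11100001100101 → 1, fb=1
55: 11000011001011 → 1, fb=0
56: 10000110010110 → 1, fb=1
57: 00001100101101 → 0, fb=0
58: 00011001011010 → 0, fb=1
59: 00110010110101 → 0, fb=1
60: 01100101101011 → 0, fb=1
61: 11001011010111 → 1, fb=0
62: 10010110101110 → 1, fb=0
63: 00101101011100 → 0, fb=0
64: 01011010111000 → 0, fb=1
65: 10110101110001 → 1, fb=1
66: 01101011100011 → 0, fb=1
67: 11010111000111 → 1, fb=1
68: 10101110001111 → 1, fb=1
69: 01011100011111 → 0, fb=1
70: 10111000111111 → 1, fb=0
71: 01110001111110 → 0, fb=0
72: 11100011111100 → 1, fb=1
73: 11000111111001 → 1, fb=1
74: 10001111110011 → 1, fb=1
75: 00011111100111 → 0, fb=0
76: 00111111001110 → 0, fb=1
77: 01111110011101 → 0, fb=1
78: 11111100111011 → 1, fb=1
79: 11111001110111 → 1, fb=0
80: 11110011101110 → 1, fb=0
81: 11100111011100 → 1, fb=1
82: 11001110111001 → 1, fb=1
83: 10011101110011 → 1, fb=1
84: 00111011100111 → 0, fb=0
85: 01110111001110 → 0, fb=1
86: 11101110011101 → 1, fb=0
87: 11011100111010 → 1, fb=0
88: 10111001110100 → 1, fb=1
89: 01110011101001 → 0, fb=1
90: 11100111010011 → 1, fb=1
91: 11001110100111 → 1, fb=1
92: 10011101001111 → 1, fb=1
93: 00111010011111 → 0, fb=1
94: 01110100111111 → 0, fb=1
95: 11101001111111 → 1, fb=0
96: 11010011111110 → 1, fb=1
97: 10100111111101 → 1, fb=0
98: 01001111111010 → 0, fb=1
99: 10011111110101 → 1, fb=0
100: 00111111101010 → 0, fb=0
101: 01111111010100 → 0, fb=0
102: 11111110101000 → 1, fb=1
103: 11111101010001 → 1, fb=1
104: 11111010100011 → 1, fb=0
105: 11110101000110 → 1, fb=0
106: 11101010001100 → 1, fb=0
107: 11010100011000 → 1, fb=0
108: 10101000110000 → 1, fb=0
109: 01010001100000 → 0, fb=0
110: 10100011000000 → 1, fb=1
111: 01000110000001 → 0, fb=1
112: 10001100000011 → 1, fb=0
113: 00011000000110 → 0, fb=1
114: 00110000001101 → 0, fb=0
115: 01100000011010 → 0, fb=1
116: 11000000110101 → 1, fb=0
117: 10000001101010 → 1, fb=1
118: 00000011010101 → 0, fb=1
119: 00000110101011 → 0, fb=1
120: 00001101010111 → 0, fb=1

0010110010100001000100000000011100010011010010100110001110000110010110101110001111110011101110011101001111111010100011000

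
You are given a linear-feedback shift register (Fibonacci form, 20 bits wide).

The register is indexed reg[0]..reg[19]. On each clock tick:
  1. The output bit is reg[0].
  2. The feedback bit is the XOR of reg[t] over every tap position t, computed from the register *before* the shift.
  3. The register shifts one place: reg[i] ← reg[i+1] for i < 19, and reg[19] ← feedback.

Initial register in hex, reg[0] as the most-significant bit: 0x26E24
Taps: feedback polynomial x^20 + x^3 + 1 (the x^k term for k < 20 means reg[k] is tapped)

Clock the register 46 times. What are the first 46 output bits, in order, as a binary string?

0010011011100010010000010001111100000100100111

k : reg_k → out_k, fb_k
0: 00100110111000100100 → 0, fb=0
1: 01001101110001001000 → 0, fb=0
2: 10011011100010010000 → 1, fb=0
3: 00110111000100100000 → 0, fb=1
4: 01101110001001000001 → 0, fb=0
5: 11011100010010000010 → 1, fb=0
6: 10111000100100000100 → 1, fb=0
7: 01110001001000001000 → 0, fb=1
8: 11100010010000010001 → 1, fb=1
9: 11000100100000100011 → 1, fb=1
10: 10001001000001000111 → 1, fb=1
11: 00010010000010001111 → 0, fb=1
12: 00100100000100011111 → 0, fb=0
13: 01001000001000111110 → 0, fb=0
14: 10010000010001111100 → 1, fb=0
15: 00100000100011111000 → 0, fb=0
16: 01000001000111110000 → 0, fb=0
17: 10000010001111100000 → 1, fb=1
18: 00000100011111000001 → 0, fb=0
19: 00001000111110000010 → 0, fb=0
20: 00010001111100000100 → 0, fb=1
21: 00100011111000001001 → 0, fb=0
22: 01000111110000010010 → 0, fb=0
23: 10001111100000100100 → 1, fb=1
24: 00011111000001001001 → 0, fb=1
25: 00111110000010010011 → 0, fb=1
26: 01111100000100100111 → 0, fb=1
27: 11111000001001001111 → 1, fb=0
28: 11110000010010011110 → 1, fb=0
29: 11100000100100111100 → 1, fb=1
30: 11000001001001111001 → 1, fb=1
31: 10000010010011110011 → 1, fb=1
32: 00000100100111100111 → 0, fb=0
33: 00001001001111001110 → 0, fb=0
34: 00010010011110011100 → 0, fb=1
35: 00100100111100111001 → 0, fb=0
36: 01001001111001110010 → 0, fb=0
37: 10010011110011100100 → 1, fb=0
38: 00100111100111001000 → 0, fb=0
39: 01001111001110010000 → 0, fb=0
40: 10011110011100100000 → 1, fb=0
41: 00111100111001000000 → 0, fb=1
42: 01111001110010000001 → 0, fb=1
43: 11110011100100000011 → 1, fb=0
44: 11100111001000000110 → 1, fb=1
45: 11001110010000001101 → 1, fb=1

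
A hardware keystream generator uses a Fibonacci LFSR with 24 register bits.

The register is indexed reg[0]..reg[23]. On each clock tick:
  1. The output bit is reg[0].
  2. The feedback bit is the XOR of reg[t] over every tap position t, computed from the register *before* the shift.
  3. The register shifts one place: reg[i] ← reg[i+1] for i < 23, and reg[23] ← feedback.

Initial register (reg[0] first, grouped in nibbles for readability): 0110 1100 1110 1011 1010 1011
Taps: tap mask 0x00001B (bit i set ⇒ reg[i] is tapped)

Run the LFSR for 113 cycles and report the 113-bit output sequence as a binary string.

01101100111010111010101100011100110110110001010000001110000001001101110010000010011001100100100110110011111111000

step | reg (before) | out | fb
   0 | 011011001110101110101011 | 0 | 0
   1 | 110110011101011101010110 | 1 | 0
   2 | 101100111010111010101100 | 1 | 0
   3 | 011001110101110101011000 | 0 | 1
   4 | 110011101011101010110001 | 1 | 1
   5 | 100111010111010101100011 | 1 | 1
   6 | 001110101110101011000111 | 0 | 0
   7 | 011101011101010110001110 | 0 | 0
   8 | 111010111010101100011100 | 1 | 1
   9 | 110101110101011000111001 | 1 | 1
  10 | 101011101010110001110011 | 1 | 0
  11 | 010111010101100011100110 | 0 | 1
  12 | 101110101011000111001101 | 1 | 1
  13 | 011101010110001110011011 | 0 | 0
  14 | 111010101100011100110110 | 1 | 1
  15 | 110101011000111001101101 | 1 | 1
  16 | 101010110001110011011011 | 1 | 0
  17 | 010101100011100110110110 | 0 | 0
  18 | 101011000111001101101100 | 1 | 0
  19 | 010110001110011011011000 | 0 | 1
  20 | 101100011100110110110001 | 1 | 0
  21 | 011000111001101101100010 | 0 | 1
  22 | 110001110011011011000101 | 1 | 0
  23 | 100011100110110110001010 | 1 | 0
  24 | 000111001101101100010100 | 0 | 0
  25 | 001110011011011000101000 | 0 | 0
  26 | 011100110110110001010000 | 0 | 0
  27 | 111001101101100010100000 | 1 | 0
  28 | 110011011011000101000000 | 1 | 1
  29 | 100110110110001010000001 | 1 | 1
  30 | 001101101100010100000011 | 0 | 1
  31 | 011011011000101000000111 | 0 | 0
  32 | 110110110001010000001110 | 1 | 0
  33 | 101101100010100000011100 | 1 | 0
  34 | 011011000101000000111000 | 0 | 0
  35 | 110110001010000001110000 | 1 | 0
  36 | 101100010100000011100000 | 1 | 0
  37 | 011000101000000111000000 | 0 | 1
  38 | 110001010000001110000001 | 1 | 0
  39 | 100010100000011100000010 | 1 | 0
  40 | 000101000000111000000100 | 0 | 1
  41 | 001010000001110000001001 | 0 | 1
  42 | 010100000011100000010011 | 0 | 0
  43 | 101000000111000000100110 | 1 | 1
  44 | 010000001110000001001101 | 0 | 1
  45 | 100000011100000010011011 | 1 | 1
  46 | 000000111000000100110111 | 0 | 0
  47 | 000001110000001001101110 | 0 | 0
  48 | 000011100000010011011100 | 0 | 1
  49 | 000111000000100110111001 | 0 | 0
  50 | 001110000001001101110010 | 0 | 0
  51 | 011100000010011011100100 | 0 | 0
  52 | 111000000100110111001000 | 1 | 0
  53 | 110000001001101110010000 | 1 | 0
  54 | 100000010011011100100000 | 1 | 1
  55 | 000000100110111001000001 | 0 | 0
  56 | 000001001101110010000010 | 0 | 0
  57 | 000010011011100100000100 | 0 | 1
  58 | 000100110111001000001001 | 0 | 1
  59 | 001001101110010000010011 | 0 | 0
  60 | 010011011100100000100110 | 0 | 0
  61 | 100110111001000001001100 | 1 | 1
  62 | 001101110010000010011001 | 0 | 1
  63 | 011011100100000100110011 | 0 | 0
  64 | 110111001000001001100110 | 1 | 0
  65 | 101110010000010011001100 | 1 | 1
  66 | 011100100000100110011001 | 0 | 0
  67 | 111001000001001100110010 | 1 | 0
  68 | 110010000010011001100100 | 1 | 1
  69 | 100100000100110011001001 | 1 | 0
  70 | 001000001001100110010010 | 0 | 0
  71 | 010000010011001100100100 | 0 | 1
  72 | 100000100110011001001001 | 1 | 1
  73 | 000001001100110010010011 | 0 | 0
  74 | 000010011001100100100110 | 0 | 1
  75 | 000100110011001001001101 | 0 | 1
  76 | 001001100110010010011011 | 0 | 0
  77 | 010011001100100100110110 | 0 | 0
  78 | 100110011001001001101100 | 1 | 1
  79 | 001100110010010011011001 | 0 | 1
  80 | 011001100100100110110011 | 0 | 1
  81 | 110011001001001101100111 | 1 | 1
  82 | 100110010010011011001111 | 1 | 1
  83 | 001100100100110110011111 | 0 | 1
  84 | 011001001001101100111111 | 0 | 1
  85 | 110010010011011001111111 | 1 | 1
  86 | 100100100110110011111111 | 1 | 0
  87 | 001001001101100111111110 | 0 | 0
  88 | 010010011011001111111100 | 0 | 0
  89 | 100100110110011111111000 | 1 | 0
  90 | 001001101100111111110000 | 0 | 0
  91 | 010011011001111111100000 | 0 | 0
  92 | 100110110011111111000000 | 1 | 1
  93 | 001101100111111110000001 | 0 | 1
  94 | 011011001111111100000011 | 0 | 0
  95 | 110110011111111000000110 | 1 | 0
  96 | 101100111111110000001100 | 1 | 0
  97 | 011001111111100000011000 | 0 | 1
  98 | 110011111111000000110001 | 1 | 1
  99 | 100111111110000001100011 | 1 | 1
 100 | 001111111100000011000111 | 0 | 0
 101 | 011111111000000110001110 | 0 | 1
 102 | 111111110000001100011101 | 1 | 0
 103 | 111111100000011000111010 | 1 | 0
 104 | 111111000000110001110100 | 1 | 0
 105 | 111110000001100011101000 | 1 | 0
 106 | 111100000011000111010000 | 1 | 1
 107 | 111000000110001110100001 | 1 | 0
 108 | 110000001100011101000010 | 1 | 0
 109 | 100000011000111010000100 | 1 | 1
 110 | 000000110001110100001001 | 0 | 0
 111 | 000001100011101000010010 | 0 | 0
 112 | 000011000111010000100100 | 0 | 1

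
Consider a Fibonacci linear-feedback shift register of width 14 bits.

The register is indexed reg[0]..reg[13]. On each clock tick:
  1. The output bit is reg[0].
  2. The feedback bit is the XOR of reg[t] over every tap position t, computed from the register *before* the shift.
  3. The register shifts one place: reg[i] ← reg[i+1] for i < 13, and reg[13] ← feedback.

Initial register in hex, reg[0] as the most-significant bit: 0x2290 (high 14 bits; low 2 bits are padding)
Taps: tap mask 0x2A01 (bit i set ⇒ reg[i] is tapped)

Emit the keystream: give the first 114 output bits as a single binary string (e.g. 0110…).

step | reg (before) | out | fb
   0 | 00100010100100 | 0 | 1
   1 | 01000101001001 | 0 | 1
   2 | 10001010010011 | 1 | 1
   3 | 00010100100111 | 0 | 0
   4 | 00101001001110 | 0 | 1
   5 | 01010010011101 | 0 | 1
   6 | 10100100111011 | 1 | 1
   7 | 01001001110111 | 0 | 1
   8 | 10010011101111 | 1 | 1
   9 | 00100111011111 | 0 | 1
  10 | 01001110111111 | 0 | 1
  11 | 10011101111111 | 1 | 0
  12 | 00111011111110 | 0 | 0
  13 | 01110111111100 | 0 | 0
  14 | 11101111111000 | 1 | 0
  15 | 11011111110000 | 1 | 0
  16 | 10111111100000 | 1 | 1
  17 | 01111111000001 | 0 | 1
  18 | 11111110000011 | 1 | 0
  19 | 11111100000110 | 1 | 0
  20 | 11111000001100 | 1 | 0
  21 | 11110000011000 | 1 | 0
  22 | 11100000110000 | 1 | 0
  23 | 11000001100000 | 1 | 1
  24 | 10000011000001 | 1 | 0
  25 | 00000110000010 | 0 | 0
  26 | 00001100000100 | 0 | 1
  27 | 00011000001001 | 0 | 1
  28 | 00110000010011 | 0 | 0
  29 | 01100000100110 | 0 | 1
  30 | 11000001001101 | 1 | 1
  31 | 10000010011011 | 1 | 1
  32 | 00000100110111 | 0 | 1
  33 | 00001001101111 | 0 | 0
  34 | 00010011011110 | 0 | 0
  35 | 00100110111100 | 0 | 0
  36 | 01001101111000 | 0 | 1
  37 | 10011011110001 | 1 | 1
  38 | 00110111100011 | 0 | 1
  39 | 01101111000111 | 0 | 0
  40 | 11011110001110 | 1 | 0
  41 | 10111100011100 | 1 | 1
  42 | 01111000111001 | 0 | 0
  43 | 11110001110010 | 1 | 0
  44 | 11100011100100 | 1 | 0
  45 | 11000111001000 | 1 | 1
  46 | 10001110010001 | 1 | 1
  47 | 00011100100011 | 0 | 1
  48 | 00111001000111 | 0 | 0
  49 | 01110010001110 | 0 | 1
  50 | 11100100011101 | 1 | 0
  51 | 11001000111010 | 1 | 0
  52 | 10010001110100 | 1 | 1
  53 | 00100011101001 | 0 | 1
  54 | 01000111010011 | 0 | 0
  55 | 10001110100110 | 1 | 0
  56 | 00011101001100 | 0 | 1
  57 | 00111010011001 | 0 | 0
  58 | 01110100110010 | 0 | 1
  59 | 11101001100101 | 1 | 1
  60 | 11010011001011 | 1 | 0
  61 | 10100110010110 | 1 | 1
  62 | 01001100101101 | 0 | 0
  63 | 10011001011010 | 1 | 0
  64 | 00110010110100 | 0 | 0
  65 | 01100101101000 | 0 | 0
  66 | 11001011010000 | 1 | 0
  67 | 10010110100000 | 1 | 1
  68 | 00101101000001 | 0 | 1
  69 | 01011010000011 | 0 | 1
  70 | 10110100000111 | 1 | 1
  71 | 01101000001111 | 0 | 0
  72 | 11010000011110 | 1 | 1
  73 | 10100000111101 | 1 | 0
  74 | 01000001111010 | 0 | 1
  75 | 10000011110101 | 1 | 0
  76 | 00000111101010 | 0 | 0
  77 | 00001111010100 | 0 | 0
  78 | 00011110101000 | 0 | 0
  79 | 00111101010000 | 0 | 1
  80 | 01111010100001 | 0 | 1
  81 | 11110101000011 | 1 | 0
  82 | 11101010000110 | 1 | 0
  83 | 11010100001100 | 1 | 0
  84 | 10101000011000 | 1 | 0
  85 | 01010000110000 | 0 | 1
  86 | 10100001100001 | 1 | 0
  87 | 01000011000010 | 0 | 0
  88 | 10000110000100 | 1 | 0
  89 | 00001100001000 | 0 | 0
  90 | 00011000010000 | 0 | 1
  91 | 00110000100001 | 0 | 1
  92 | 01100001000011 | 0 | 1
  93 | 11000010000111 | 1 | 1
  94 | 10000100001111 | 1 | 1
  95 | 00001000011111 | 0 | 1
  96 | 00010000111111 | 0 | 1
  97 | 00100001111111 | 0 | 1
  98 | 01000011111111 | 0 | 1
  99 | 10000111111111 | 1 | 0
 100 | 00001111111110 | 0 | 0
 101 | 00011111111100 | 0 | 0
 102 | 00111111111000 | 0 | 1
 103 | 01111111110001 | 0 | 0
 104 | 11111111100010 | 1 | 1
 105 | 11111111000101 | 1 | 1
 106 | 11111110001011 | 1 | 0
 107 | 11111100010110 | 1 | 1
 108 | 11111000101101 | 1 | 1
 109 | 11110001011011 | 1 | 1
 110 | 11100010110111 | 1 | 0
 111 | 11000101101110 | 1 | 0
 112 | 10001011011100 | 1 | 1
 113 | 00010110111001 | 0 | 0

001000101001001110111111100000110000010011011110001110010001110100110010110100000111101010000110000100001111111110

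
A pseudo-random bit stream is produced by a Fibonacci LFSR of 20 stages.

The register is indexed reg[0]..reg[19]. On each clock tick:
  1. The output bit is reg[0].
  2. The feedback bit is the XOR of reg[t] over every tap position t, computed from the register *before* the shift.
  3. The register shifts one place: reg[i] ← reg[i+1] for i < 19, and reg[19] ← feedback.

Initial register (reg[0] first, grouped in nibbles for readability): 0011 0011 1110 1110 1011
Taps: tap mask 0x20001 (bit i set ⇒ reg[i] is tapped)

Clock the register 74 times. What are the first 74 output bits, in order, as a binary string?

tick  register→output (feedback)
  0  00110011111011101011→0 (0)
  1  01100111110111010110→0 (1)
  2  11001111101110101101→1 (0)
  3  10011111011101011010→1 (1)
  4  00111110111010110101→0 (1)
  5  01111101110101101011→0 (0)
  6  11111011101011010110→1 (0)
  7  11110111010110101100→1 (0)
  8  11101110101101011000→1 (1)
  9  11011101011010110001→1 (1)
 10  10111010110101100011→1 (1)
 11  01110101101011000111→0 (1)
 12  11101011010110001111→1 (0)
 13  11010110101100011110→1 (0)
 14  10101101011000111100→1 (0)
 15  01011010110001111000→0 (0)
 16  10110101100011110000→1 (1)
 17  01101011000111100001→0 (0)
 18  11010110001111000010→1 (1)
 19  10101100011110000101→1 (0)
 20  01011000111100001010→0 (0)
 21  10110001111000010100→1 (0)
 22  01100011110000101000→0 (0)
 23  11000111100001010000→1 (1)
 24  10001111000010100001→1 (1)
 25  00011110000101000011→0 (0)
 26  00111100001010000110→0 (1)
 27  01111000010100001101→0 (1)
 28  11110000101000011011→1 (1)
 29  11100001010000110111→1 (0)
 30  11000010100001101110→1 (0)
 31  10000101000011011100→1 (0)
 32  00001010000110111000→0 (0)
 33  00010100001101110000→0 (0)
 34  00101000011011100000→0 (0)
 35  01010000110111000000→0 (0)
 36  10100001101110000000→1 (1)
 37  01000011011100000001→0 (0)
 38  10000110111000000010→1 (1)
 39  00001101110000000101→0 (1)
 40  00011011100000001011→0 (0)
 41  00110111000000010110→0 (1)
 42  01101110000000101101→0 (1)
 43  11011100000001011011→1 (1)
 44  10111000000010110111→1 (0)
 45  01110000000101101110→0 (1)
 46  11100000001011011101→1 (0)
 47  11000000010110111010→1 (1)
 48  10000000101101110101→1 (0)
 49  00000001011011101010→0 (0)
 50  00000010110111010100→0 (1)
 51  00000101101110101001→0 (0)
 52  00001011011101010010→0 (0)
 53  00010110111010100100→0 (1)
 54  00101101110101001001→0 (0)
 55  01011011101010010010→0 (0)
 56  10110111010100100100→1 (0)
 57  01101110101001001000→0 (0)
 58  11011101010010010000→1 (1)
 59  10111010100100100001→1 (1)
 60  01110101001001000011→0 (0)
 61  11101010010010000110→1 (0)
 62  11010100100100001100→1 (0)
 63  10101001001000011000→1 (1)
 64  01010010010000110001→0 (0)
 65  10100100100001100010→1 (1)
 66  01001001000011000101→0 (1)
 67  10010010000110001011→1 (1)
 68  00100100001100010111→0 (1)
 69  01001000011000101111→0 (1)
 70  10010000110001011111→1 (0)
 71  00100001100010111110→0 (1)
 72  01000011000101111101→0 (1)
 73  10000110001011111011→1 (1)

00110011111011101011010110001111000010100001101110000000101101110101001001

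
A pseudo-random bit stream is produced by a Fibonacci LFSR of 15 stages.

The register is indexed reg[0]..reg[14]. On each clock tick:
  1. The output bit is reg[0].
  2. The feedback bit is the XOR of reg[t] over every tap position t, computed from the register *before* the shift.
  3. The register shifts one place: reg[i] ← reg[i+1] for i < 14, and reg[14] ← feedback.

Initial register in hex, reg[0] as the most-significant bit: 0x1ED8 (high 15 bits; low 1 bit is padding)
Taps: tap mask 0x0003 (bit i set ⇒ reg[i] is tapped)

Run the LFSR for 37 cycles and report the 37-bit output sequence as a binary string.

0001111011011000010001101101000110010

step | reg (before) | out | fb
   0 | 000111101101100 | 0 | 0
   1 | 001111011011000 | 0 | 0
   2 | 011110110110000 | 0 | 1
   3 | 111101101100001 | 1 | 0
   4 | 111011011000010 | 1 | 0
   5 | 110110110000100 | 1 | 0
   6 | 101101100001000 | 1 | 1
   7 | 011011000010001 | 0 | 1
   8 | 110110000100011 | 1 | 0
   9 | 101100001000110 | 1 | 1
  10 | 011000010001101 | 0 | 1
  11 | 110000100011011 | 1 | 0
  12 | 100001000110110 | 1 | 1
  13 | 000010001101101 | 0 | 0
  14 | 000100011011010 | 0 | 0
  15 | 001000110110100 | 0 | 0
  16 | 010001101101000 | 0 | 1
  17 | 100011011010001 | 1 | 1
  18 | 000110110100011 | 0 | 0
  19 | 001101101000110 | 0 | 0
  20 | 011011010001100 | 0 | 1
  21 | 110110100011001 | 1 | 0
  22 | 101101000110010 | 1 | 1
  23 | 011010001100101 | 0 | 1
  24 | 110100011001011 | 1 | 0
  25 | 101000110010110 | 1 | 1
  26 | 010001100101101 | 0 | 1
  27 | 100011001011011 | 1 | 1
  28 | 000110010110111 | 0 | 0
  29 | 001100101101110 | 0 | 0
  30 | 011001011011100 | 0 | 1
  31 | 110010110111001 | 1 | 0
  32 | 100101101110010 | 1 | 1
  33 | 001011011100101 | 0 | 0
  34 | 010110111001010 | 0 | 1
  35 | 101101110010101 | 1 | 1
  36 | 011011100101011 | 0 | 1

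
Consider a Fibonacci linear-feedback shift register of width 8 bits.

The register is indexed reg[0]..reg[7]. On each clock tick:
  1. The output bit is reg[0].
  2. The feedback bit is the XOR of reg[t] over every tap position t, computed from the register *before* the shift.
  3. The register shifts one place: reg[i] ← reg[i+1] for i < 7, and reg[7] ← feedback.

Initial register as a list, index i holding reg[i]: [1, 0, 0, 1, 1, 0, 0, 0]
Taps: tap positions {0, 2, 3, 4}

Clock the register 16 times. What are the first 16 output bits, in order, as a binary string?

tick  register→output (feedback)
  0  10011000→1 (1)
  1  00110001→0 (0)
  2  01100010→0 (1)
  3  11000101→1 (1)
  4  10001011→1 (0)
  5  00010110→0 (1)
  6  00101101→0 (0)
  7  01011010→0 (0)
  8  10110100→1 (1)
  9  01101001→0 (0)
 10  11010010→1 (0)
 11  10100100→1 (0)
 12  01001000→0 (1)
 13  10010001→1 (0)
 14  00100010→0 (1)
 15  01000101→0 (0)

1001100010110100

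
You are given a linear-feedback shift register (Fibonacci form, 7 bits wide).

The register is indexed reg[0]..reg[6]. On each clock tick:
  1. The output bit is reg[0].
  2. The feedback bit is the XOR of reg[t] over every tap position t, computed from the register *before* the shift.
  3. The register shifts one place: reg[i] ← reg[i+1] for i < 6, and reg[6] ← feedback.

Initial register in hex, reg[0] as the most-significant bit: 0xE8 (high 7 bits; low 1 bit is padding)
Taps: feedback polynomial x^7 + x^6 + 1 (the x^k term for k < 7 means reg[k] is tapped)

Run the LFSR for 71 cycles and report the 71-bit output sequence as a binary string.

k : reg_k → out_k, fb_k
0: 1110100 → 1, fb=1
1: 1101001 → 1, fb=0
2: 1010010 → 1, fb=1
3: 0100101 → 0, fb=1
4: 1001011 → 1, fb=0
5: 0010110 → 0, fb=0
6: 0101100 → 0, fb=0
7: 1011000 → 1, fb=1
8: 0110001 → 0, fb=1
9: 1100011 → 1, fb=0
10: 1000110 → 1, fb=1
11: 0001101 → 0, fb=1
12: 0011011 → 0, fb=1
13: 0110111 → 0, fb=1
14: 1101111 → 1, fb=0
15: 1011110 → 1, fb=1
16: 0111101 → 0, fb=1
17: 1111011 → 1, fb=0
18: 1110110 → 1, fb=1
19: 1101101 → 1, fb=0
20: 1011010 → 1, fb=1
21: 0110101 → 0, fb=1
22: 1101011 → 1, fb=0
23: 1010110 → 1, fb=1
24: 0101101 → 0, fb=1
25: 1011011 → 1, fb=0
26: 0110110 → 0, fb=0
27: 1101100 → 1, fb=1
28: 1011001 → 1, fb=0
29: 0110010 → 0, fb=0
30: 1100100 → 1, fb=1
31: 1001001 → 1, fb=0
32: 0010010 → 0, fb=0
33: 0100100 → 0, fb=0
34: 1001000 → 1, fb=1
35: 0010001 → 0, fb=1
36: 0100011 → 0, fb=1
37: 1000111 → 1, fb=0
38: 0001110 → 0, fb=0
39: 0011100 → 0, fb=0
40: 0111000 → 0, fb=0
41: 1110000 → 1, fb=1
42: 1100001 → 1, fb=0
43: 1000010 → 1, fb=1
44: 0000101 → 0, fb=1
45: 0001011 → 0, fb=1
46: 0010111 → 0, fb=1
47: 0101111 → 0, fb=1
48: 1011111 → 1, fb=0
49: 0111110 → 0, fb=0
50: 1111100 → 1, fb=1
51: 1111001 → 1, fb=0
52: 1110010 → 1, fb=1
53: 1100101 → 1, fb=0
54: 1001010 → 1, fb=1
55: 0010101 → 0, fb=1
56: 0101011 → 0, fb=1
57: 1010111 → 1, fb=0
58: 0101110 → 0, fb=0
59: 1011100 → 1, fb=1
60: 0111001 → 0, fb=1
61: 1110011 → 1, fb=0
62: 1100110 → 1, fb=1
63: 1001101 → 1, fb=0
64: 0011010 → 0, fb=0
65: 0110100 → 0, fb=0
66: 1101000 → 1, fb=1
67: 1010001 → 1, fb=0
68: 0100010 → 0, fb=0
69: 1000100 → 1, fb=1
70: 0001001 → 0, fb=1

11101001011000110111101101011011001001000111000010111110010101110011010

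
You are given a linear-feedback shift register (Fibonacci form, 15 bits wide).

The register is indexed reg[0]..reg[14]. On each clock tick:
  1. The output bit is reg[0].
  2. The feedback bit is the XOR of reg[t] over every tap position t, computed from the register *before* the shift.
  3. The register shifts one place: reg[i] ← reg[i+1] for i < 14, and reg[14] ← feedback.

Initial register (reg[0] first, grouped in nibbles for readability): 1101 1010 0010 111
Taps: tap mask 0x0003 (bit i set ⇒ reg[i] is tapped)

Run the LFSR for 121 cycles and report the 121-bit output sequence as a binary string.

1101101000101110110111001110011011001010010101101011110111110111100011000011000100101000101001101111001111010110001010001

k : reg_k → out_k, fb_k
0: 110110100010111 → 1, fb=0
1: 101101000101110 → 1, fb=1
2: 011010001011101 → 0, fb=1
3: 110100010111011 → 1, fb=0
4: 101000101110110 → 1, fb=1
5: 010001011101101 → 0, fb=1
6: 100010111011011 → 1, fb=1
7: 000101110110111 → 0, fb=0
8: 001011101101110 → 0, fb=0
9: 010111011011100 → 0, fb=1
10: 101110110111001 → 1, fb=1
11: 011101101110011 → 0, fb=1
12: 111011011100111 → 1, fb=0
13: 110110111001110 → 1, fb=0
14: 101101110011100 → 1, fb=1
15: 011011100111001 → 0, fb=1
16: 110111001110011 → 1, fb=0
17: 101110011100110 → 1, fb=1
18: 011100111001101 → 0, fb=1
19: 111001110011011 → 1, fb=0
20: 110011100110110 → 1, fb=0
21: 100111001101100 → 1, fb=1
22: 001110011011001 → 0, fb=0
23: 011100110110010 → 0, fb=1
24: 111001101100101 → 1, fb=0
25: 110011011001010 → 1, fb=0
26: 100110110010100 → 1, fb=1
27: 001101100101001 → 0, fb=0
28: 011011001010010 → 0, fb=1
29: 110110010100101 → 1, fb=0
30: 101100101001010 → 1, fb=1
31: 011001010010101 → 0, fb=1
32: 110010100101011 → 1, fb=0
33: 100101001010110 → 1, fb=1
34: 001010010101101 → 0, fb=0
35: 010100101011010 → 0, fb=1
36: 101001010110101 → 1, fb=1
37: 010010101101011 → 0, fb=1
38: 100101011010111 → 1, fb=1
39: 001010110101111 → 0, fb=0
40: 010101101011110 → 0, fb=1
41: 101011010111101 → 1, fb=1
42: 010110101111011 → 0, fb=1
43: 101101011110111 → 1, fb=1
44: 011010111101111 → 0, fb=1
45: 110101111011111 → 1, fb=0
46: 101011110111110 → 1, fb=1
47: 010111101111101 → 0, fb=1
48: 101111011111011 → 1, fb=1
49: 011110111110111 → 0, fb=1
50: 111101111101111 → 1, fb=0
51: 111011111011110 → 1, fb=0
52: 110111110111100 → 1, fb=0
53: 101111101111000 → 1, fb=1
54: 011111011110001 → 0, fb=1
55: 111110111100011 → 1, fb=0
56: 111101111000110 → 1, fb=0
57: 111011110001100 → 1, fb=0
58: 110111100011000 → 1, fb=0
59: 101111000110000 → 1, fb=1
60: 011110001100001 → 0, fb=1
61: 111100011000011 → 1, fb=0
62: 111000110000110 → 1, fb=0
63: 110001100001100 → 1, fb=0
64: 100011000011000 → 1, fb=1
65: 000110000110001 → 0, fb=0
66: 001100001100010 → 0, fb=0
67: 011000011000100 → 0, fb=1
68: 110000110001001 → 1, fb=0
69: 100001100010010 → 1, fb=1
70: 000011000100101 → 0, fb=0
71: 000110001001010 → 0, fb=0
72: 001100010010100 → 0, fb=0
73: 011000100101000 → 0, fb=1
74: 110001001010001 → 1, fb=0
75: 100010010100010 → 1, fb=1
76: 000100101000101 → 0, fb=0
77: 001001010001010 → 0, fb=0
78: 010010100010100 → 0, fb=1
79: 100101000101001 → 1, fb=1
80: 001010001010011 → 0, fb=0
81: 010100010100110 → 0, fb=1
82: 101000101001101 → 1, fb=1
83: 010001010011011 → 0, fb=1
84: 100010100110111 → 1, fb=1
85: 000101001101111 → 0, fb=0
86: 001010011011110 → 0, fb=0
87: 010100110111100 → 0, fb=1
88: 101001101111001 → 1, fb=1
89: 010011011110011 → 0, fb=1
90: 100110111100111 → 1, fb=1
91: 001101111001111 → 0, fb=0
92: 011011110011110 → 0, fb=1
93: 110111100111101 → 1, fb=0
94: 101111001111010 → 1, fb=1
95: 011110011110101 → 0, fb=1
96: 111100111101011 → 1, fb=0
97: 111001111010110 → 1, fb=0
98: 110011110101100 → 1, fb=0
99: 100111101011000 → 1, fb=1
100: 001111010110001 → 0, fb=0
101: 011110101100010 → 0, fb=1
102: 111101011000101 → 1, fb=0
103: 111010110001010 → 1, fb=0
104: 110101100010100 → 1, fb=0
105: 101011000101000 → 1, fb=1
106: 010110001010001 → 0, fb=1
107: 101100010100011 → 1, fb=1
108: 011000101000111 → 0, fb=1
109: 110001010001111 → 1, fb=0
110: 100010100011110 → 1, fb=1
111: 000101000111101 → 0, fb=0
112: 001010001111010 → 0, fb=0
113: 010100011110100 → 0, fb=1
114: 101000111101001 → 1, fb=1
115: 010001111010011 → 0, fb=1
116: 100011110100111 → 1, fb=1
117: 000111101001111 → 0, fb=0
118: 001111010011110 → 0, fb=0
119: 011110100111100 → 0, fb=1
120: 111101001111001 → 1, fb=0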